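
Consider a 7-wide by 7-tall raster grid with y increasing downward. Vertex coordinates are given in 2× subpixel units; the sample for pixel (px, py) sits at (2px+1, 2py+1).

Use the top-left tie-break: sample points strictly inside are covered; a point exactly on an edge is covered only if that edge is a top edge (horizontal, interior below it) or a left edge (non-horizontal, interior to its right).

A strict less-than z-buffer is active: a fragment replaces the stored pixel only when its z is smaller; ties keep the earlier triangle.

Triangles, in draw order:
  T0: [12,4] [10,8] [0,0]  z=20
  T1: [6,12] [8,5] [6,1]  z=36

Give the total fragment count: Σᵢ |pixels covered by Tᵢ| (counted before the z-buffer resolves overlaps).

T0:
  2·area = 56
  edge (12, 4)→(10, 8): d=(-2,4) right/bottom  bias=-1
  edge (10, 8)→(0, 0): d=(-10,-8) top-left  bias=+0
  edge (0, 0)→(12, 4): d=(12,4) right/bottom  bias=-1
    (1,0)@(3, 1): e=[42,14,0] → ·  [on edge]
    (2,1)@(5, 3): e=[30,10,16] → █
    (3,1)@(7, 3): e=[22,26,8] → █
    (4,1)@(9, 3): e=[14,42,0] → ·  [on edge]
    (2,2)@(5, 5): e=[26,-10,40] → ·
    (3,2)@(7, 5): e=[18,6,32] → █
    (4,2)@(9, 5): e=[10,22,24] → █
    (5,2)@(11, 5): e=[2,38,16] → █
    (6,2)@(13, 5): e=[-6,54,8] → ·
    (3,3)@(7, 7): e=[14,-14,56] → ·
    (4,3)@(9, 7): e=[6,2,48] → █
    (5,3)@(11, 7): e=[-2,18,40] → ·
  covered (6 px):
    · · · · · · ·
    · · █ █ · · ·
    · · · █ █ █ ·
    · · · · █ · ·
    · · · · · · ·
    · · · · · · ·
    · · · · · · ·
T1:
  2·area = 22  (B↔C swapped to make it positive)
  edge (6, 12)→(6, 1): d=(0,-11) top-left  bias=+0
  edge (6, 1)→(8, 5): d=(2,4) right/bottom  bias=-1
  edge (8, 5)→(6, 12): d=(-2,7) right/bottom  bias=-1
    (3,1)@(7, 3): e=[11,0,11] → ·  [on edge]
    (3,2)@(7, 5): e=[11,4,7] → █
    (4,2)@(9, 5): e=[33,-4,-7] → ·
    (3,3)@(7, 7): e=[11,8,3] → █
    (4,3)@(9, 7): e=[33,0,-11] → ·  [on edge]
    (3,4)@(7, 9): e=[11,12,-1] → ·
    (5,5)@(11, 11): e=[55,0,-33] → ·  [on edge]
  covered (2 px):
    · · · · · · ·
    · · · · · · ·
    · · · █ · · ·
    · · · █ · · ·
    · · · · · · ·
    · · · · · · ·
    · · · · · · ·

Final: 8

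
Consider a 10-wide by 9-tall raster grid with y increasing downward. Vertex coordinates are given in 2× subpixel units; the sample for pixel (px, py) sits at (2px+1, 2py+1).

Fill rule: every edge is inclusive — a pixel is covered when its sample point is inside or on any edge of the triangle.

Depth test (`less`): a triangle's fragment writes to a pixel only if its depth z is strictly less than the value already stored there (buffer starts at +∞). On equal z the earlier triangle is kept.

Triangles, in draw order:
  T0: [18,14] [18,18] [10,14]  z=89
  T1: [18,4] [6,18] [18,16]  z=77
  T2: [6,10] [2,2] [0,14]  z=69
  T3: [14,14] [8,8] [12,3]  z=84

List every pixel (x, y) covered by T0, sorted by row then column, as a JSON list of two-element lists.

T0:
  2·area = 32
  edge (18, 14)→(18, 18): d=(0,4) inclusive
  edge (18, 18)→(10, 14): d=(-8,-4) inclusive
  edge (10, 14)→(18, 14): d=(8,0) inclusive
    (6,7)@(13, 15): e=[20,4,8] → X
    (7,7)@(15, 15): e=[12,12,8] → X
    (8,7)@(17, 15): e=[4,20,8] → X
    (9,7)@(19, 15): e=[-4,28,8] → .
    (6,8)@(13, 17): e=[20,-12,24] → .
    (7,8)@(15, 17): e=[12,-4,24] → .
    (8,8)@(17, 17): e=[4,4,24] → X
    (9,8)@(19, 17): e=[-4,12,24] → .
  covered (4 px):
    . . . . . . . . . .
    . . . . . . . . . .
    . . . . . . . . . .
    . . . . . . . . . .
    . . . . . . . . . .
    . . . . . . . . . .
    . . . . . . . . . .
    . . . . . . X X X .
    . . . . . . . . X .
T1:
  2·area = 144  (B↔C swapped to make it positive)
  edge (18, 4)→(18, 16): d=(0,12) inclusive
  edge (18, 16)→(6, 18): d=(-12,2) inclusive
  edge (6, 18)→(18, 4): d=(12,-14) inclusive
    (8,3)@(17, 7): e=[12,110,22] → X
    (9,3)@(19, 7): e=[-12,106,50] → .
    (7,4)@(15, 9): e=[36,90,18] → X
    (9,4)@(19, 9): e=[-12,82,74] → .
    (6,5)@(13, 11): e=[60,70,14] → X
    (9,5)@(19, 11): e=[-12,58,98] → .
    (5,6)@(11, 13): e=[84,50,10] → X
    (9,6)@(19, 13): e=[-12,34,122] → .
    (4,7)@(9, 15): e=[108,30,6] → X
    (9,7)@(19, 15): e=[-12,10,146] → .
    (3,8)@(7, 17): e=[132,10,2] → X
    (6,8)@(13, 17): e=[60,-2,86] → .
  covered (18 px):
    . . . . . . . . . .
    . . . . . . . . . .
    . . . . . . . . . .
    . . . . . . . . X .
    . . . . . . . X X .
    . . . . . . X X X .
    . . . . . X X X X .
    . . . . X X X X X .
    . . . X X X . . . .
T2:
  2·area = 64  (B↔C swapped to make it positive)
  edge (6, 10)→(0, 14): d=(-6,4) inclusive
  edge (0, 14)→(2, 2): d=(2,-12) inclusive
  edge (2, 2)→(6, 10): d=(4,8) inclusive
    (1,2)@(3, 5): e=[42,18,4] → X
    (2,2)@(5, 5): e=[34,42,-12] → .
    (1,3)@(3, 7): e=[30,22,12] → X
    (2,3)@(5, 7): e=[22,46,-4] → .
    (0,4)@(1, 9): e=[26,2,36] → X
    (2,4)@(5, 9): e=[10,50,4] → X
    (3,4)@(7, 9): e=[2,74,-12] → .
    (0,5)@(1, 11): e=[14,6,44] → X
    (2,5)@(5, 11): e=[-2,54,12] → .
    (0,6)@(1, 13): e=[2,10,52] → X
    (1,6)@(3, 13): e=[-6,34,36] → .
    (0,7)@(1, 15): e=[-10,14,60] → .
  covered (8 px):
    . . . . . . . . . .
    . . . . . . . . . .
    . X . . . . . . . .
    . X . . . . . . . .
    X X X . . . . . . .
    X X . . . . . . . .
    X . . . . . . . . .
    . . . . . . . . . .
    . . . . . . . . . .
T3:
  2·area = 54
  edge (14, 14)→(8, 8): d=(-6,-6) inclusive
  edge (8, 8)→(12, 3): d=(4,-5) inclusive
  edge (12, 3)→(14, 14): d=(2,11) inclusive
    (0,0)@(1, 1): e=[0,-63,117] → .  [on edge]
    (1,1)@(3, 3): e=[0,-45,99] → .  [on edge]
    (2,2)@(5, 5): e=[0,-27,81] → .  [on edge]
    (5,2)@(11, 5): e=[36,3,15] → X
    (6,2)@(13, 5): e=[48,13,-7] → .
    (3,3)@(7, 7): e=[0,-9,63] → .  [on edge]
    (4,3)@(9, 7): e=[12,1,41] → X
    (6,3)@(13, 7): e=[36,21,-3] → .
    (4,4)@(9, 9): e=[0,9,45] → X  [on edge]
    (6,4)@(13, 9): e=[24,29,1] → X
    (7,4)@(15, 9): e=[36,39,-21] → .
    (4,5)@(9, 11): e=[-12,17,49] → .
    (5,5)@(11, 11): e=[0,27,27] → X  [on edge]
    (6,6)@(13, 13): e=[0,45,9] → X  [on edge]
    (7,7)@(15, 15): e=[0,63,-9] → .  [on edge]
    (8,8)@(17, 17): e=[0,81,-27] → .  [on edge]
  covered (9 px):
    . . . . . . . . . .
    . . . . . . . . . .
    . . . . . X . . . .
    . . . . X X . . . .
    . . . . X X X . . .
    . . . . . X X . . .
    . . . . . . X . . .
    . . . . . . . . . .
    . . . . . . . . . .

Final: [[6,7],[7,7],[8,7],[8,8]]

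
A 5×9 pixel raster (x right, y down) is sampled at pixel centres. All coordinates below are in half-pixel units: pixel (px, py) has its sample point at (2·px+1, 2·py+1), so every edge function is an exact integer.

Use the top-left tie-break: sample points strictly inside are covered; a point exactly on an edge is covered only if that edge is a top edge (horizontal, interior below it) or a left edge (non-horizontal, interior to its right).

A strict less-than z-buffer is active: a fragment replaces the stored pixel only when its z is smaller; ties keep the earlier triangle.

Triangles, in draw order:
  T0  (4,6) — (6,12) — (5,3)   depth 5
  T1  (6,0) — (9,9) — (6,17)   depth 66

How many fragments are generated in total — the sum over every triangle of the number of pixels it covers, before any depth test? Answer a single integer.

T0:
  2·area = 12  (B↔C swapped to make it positive)
  edge (4, 6)→(5, 3): d=(1,-3) top-left  bias=+0
  edge (5, 3)→(6, 12): d=(1,9) right/bottom  bias=-1
  edge (6, 12)→(4, 6): d=(-2,-6) top-left  bias=+0
    (1,1)@(3, 3): e=[-6,18,0] → ·  [on edge]
    (2,1)@(5, 3): e=[0,0,12] → ·  [on edge]
    (2,2)@(5, 5): e=[2,2,8] → █
    (3,2)@(7, 5): e=[8,-16,20] → ·
    (2,3)@(5, 7): e=[4,4,4] → █
    (3,3)@(7, 7): e=[10,-14,16] → ·
    (1,4)@(3, 9): e=[0,24,-12] → ·  [on edge]
    (2,4)@(5, 9): e=[6,6,0] → █  [on edge]
    (3,4)@(7, 9): e=[12,-12,12] → ·
    (2,5)@(5, 11): e=[8,8,-4] → ·
    (0,7)@(1, 15): e=[0,48,-36] → ·  [on edge]
    (3,7)@(7, 15): e=[18,-6,0] → ·  [on edge]
  covered (3 px):
    · · · · ·
    · · · · ·
    · · █ · ·
    · · █ · ·
    · · █ · ·
    · · · · ·
    · · · · ·
    · · · · ·
    · · · · ·
T1:
  2·area = 51
  edge (6, 0)→(9, 9): d=(3,9) right/bottom  bias=-1
  edge (9, 9)→(6, 17): d=(-3,8) right/bottom  bias=-1
  edge (6, 17)→(6, 0): d=(0,-17) top-left  bias=+0
    (3,1)@(7, 3): e=[0,34,17] → ·  [on edge]
    (3,2)@(7, 5): e=[6,28,17] → █
    (4,2)@(9, 5): e=[-12,12,51] → ·
    (3,3)@(7, 7): e=[12,22,17] → █
    (4,3)@(9, 7): e=[-6,6,51] → ·
    (3,4)@(7, 9): e=[18,16,17] → █
    (4,4)@(9, 9): e=[0,0,51] → ·  [on edge]
    (3,5)@(7, 11): e=[24,10,17] → █
    (4,5)@(9, 11): e=[6,-6,51] → ·
    (3,6)@(7, 13): e=[30,4,17] → █
    (4,6)@(9, 13): e=[12,-12,51] → ·
    (3,7)@(7, 15): e=[36,-2,17] → ·
  covered (5 px):
    · · · · ·
    · · · · ·
    · · · █ ·
    · · · █ ·
    · · · █ ·
    · · · █ ·
    · · · █ ·
    · · · · ·
    · · · · ·

Answer: 8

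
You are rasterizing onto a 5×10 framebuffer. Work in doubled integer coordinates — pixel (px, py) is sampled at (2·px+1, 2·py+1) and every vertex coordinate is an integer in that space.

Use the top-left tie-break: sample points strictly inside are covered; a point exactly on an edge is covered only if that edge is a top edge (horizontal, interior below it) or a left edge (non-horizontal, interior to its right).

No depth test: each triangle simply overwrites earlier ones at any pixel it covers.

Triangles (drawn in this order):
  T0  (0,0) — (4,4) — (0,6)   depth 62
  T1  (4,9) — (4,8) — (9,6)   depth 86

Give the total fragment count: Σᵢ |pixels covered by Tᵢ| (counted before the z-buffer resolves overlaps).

T0:
  2·area = 24
  edge (0, 0)→(4, 4): d=(4,4) right/bottom  bias=-1
  edge (4, 4)→(0, 6): d=(-4,2) right/bottom  bias=-1
  edge (0, 6)→(0, 0): d=(0,-6) top-left  bias=+0
    (0,0)@(1, 1): e=[0,18,6] → ·  [on edge]
    (0,1)@(1, 3): e=[8,10,6] → #
    (1,1)@(3, 3): e=[0,6,18] → ·  [on edge]
    (0,2)@(1, 5): e=[16,2,6] → #
    (1,2)@(3, 5): e=[8,-2,18] → ·
    (2,2)@(5, 5): e=[0,-6,30] → ·  [on edge]
    (0,3)@(1, 7): e=[24,-6,6] → ·
    (3,3)@(7, 7): e=[0,-18,42] → ·  [on edge]
    (4,4)@(9, 9): e=[0,-30,54] → ·  [on edge]
  covered (2 px):
    · · · · ·
    # · · · ·
    # · · · ·
    · · · · ·
    · · · · ·
    · · · · ·
    · · · · ·
    · · · · ·
    · · · · ·
    · · · · ·
T1:
  2·area = 5
  edge (4, 9)→(4, 8): d=(0,-1) top-left  bias=+0
  edge (4, 8)→(9, 6): d=(5,-2) top-left  bias=+0
  edge (9, 6)→(4, 9): d=(-5,3) right/bottom  bias=-1
    (3,3)@(7, 7): e=[3,1,1] → #
    (4,3)@(9, 7): e=[5,5,-5] → ·
    (3,4)@(7, 9): e=[3,11,-9] → ·
  covered (1 px):
    · · · · ·
    · · · · ·
    · · · · ·
    · · · # ·
    · · · · ·
    · · · · ·
    · · · · ·
    · · · · ·
    · · · · ·
    · · · · ·

Answer: 3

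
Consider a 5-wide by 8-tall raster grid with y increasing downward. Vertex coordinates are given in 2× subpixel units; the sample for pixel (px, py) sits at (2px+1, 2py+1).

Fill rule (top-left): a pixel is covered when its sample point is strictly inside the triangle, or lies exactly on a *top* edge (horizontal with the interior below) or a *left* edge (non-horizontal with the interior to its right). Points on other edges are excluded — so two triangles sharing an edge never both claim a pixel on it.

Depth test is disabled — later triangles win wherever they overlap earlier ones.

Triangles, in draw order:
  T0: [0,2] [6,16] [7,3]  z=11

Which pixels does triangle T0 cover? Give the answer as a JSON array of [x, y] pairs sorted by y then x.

T0:
  2·area = 92  (B↔C swapped to make it positive)
  edge (0, 2)→(7, 3): d=(7,1) right/bottom  bias=-1
  edge (7, 3)→(6, 16): d=(-1,13) right/bottom  bias=-1
  edge (6, 16)→(0, 2): d=(-6,-14) top-left  bias=+0
    (0,1)@(1, 3): e=[6,78,8] → █
    (1,1)@(3, 3): e=[4,52,36] → █
    (2,1)@(5, 3): e=[2,26,64] → █
    (3,1)@(7, 3): e=[0,0,92] → ·  [on edge]
    (0,2)@(1, 5): e=[20,76,-4] → ·
    (1,2)@(3, 5): e=[18,50,24] → █
    (3,2)@(7, 5): e=[14,-2,80] → ·
    (1,3)@(3, 7): e=[32,48,12] → █
    (3,3)@(7, 7): e=[28,-4,68] → ·
    (1,4)@(3, 9): e=[46,46,0] → █  [on edge]
    (3,4)@(7, 9): e=[42,-6,56] → ·
    (1,5)@(3, 11): e=[60,44,-12] → ·
  covered (11 px):
    · · · · ·
    █ █ █ · ·
    · █ █ · ·
    · █ █ · ·
    · █ █ · ·
    · · █ · ·
    · · █ · ·
    · · · · ·

Answer: [[0,1],[1,1],[2,1],[1,2],[2,2],[1,3],[2,3],[1,4],[2,4],[2,5],[2,6]]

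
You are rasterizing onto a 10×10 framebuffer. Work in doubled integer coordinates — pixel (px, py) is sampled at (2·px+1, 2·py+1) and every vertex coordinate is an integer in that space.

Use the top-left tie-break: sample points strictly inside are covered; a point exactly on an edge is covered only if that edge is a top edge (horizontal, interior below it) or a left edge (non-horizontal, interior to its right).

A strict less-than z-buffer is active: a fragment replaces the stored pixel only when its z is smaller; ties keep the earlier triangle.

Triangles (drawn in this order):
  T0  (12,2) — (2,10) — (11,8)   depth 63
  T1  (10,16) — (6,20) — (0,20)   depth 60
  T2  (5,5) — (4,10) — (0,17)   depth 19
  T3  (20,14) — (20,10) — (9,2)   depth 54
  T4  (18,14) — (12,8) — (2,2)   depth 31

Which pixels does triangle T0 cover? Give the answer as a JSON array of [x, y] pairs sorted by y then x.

T0:
  2·area = 52  (B↔C swapped to make it positive)
  edge (12, 2)→(11, 8): d=(-1,6) right/bottom  bias=-1
  edge (11, 8)→(2, 10): d=(-9,2) right/bottom  bias=-1
  edge (2, 10)→(12, 2): d=(10,-8) top-left  bias=+0
    (5,1)@(11, 3): e=[5,45,2] → X
    (6,1)@(13, 3): e=[-7,41,18] → .
    (4,2)@(9, 5): e=[15,31,6] → X
    (6,2)@(13, 5): e=[-9,23,38] → .
    (3,3)@(7, 7): e=[25,17,10] → X
    (6,3)@(13, 7): e=[-11,5,58] → .
    (2,4)@(5, 9): e=[35,3,14] → X
    (3,4)@(7, 9): e=[23,-1,30] → .
    (4,4)@(9, 9): e=[11,-5,46] → .
    (5,4)@(11, 9): e=[-1,-9,62] → .
    (2,5)@(5, 11): e=[33,-15,34] → .
  covered (7 px):
    . . . . . . . . . .
    . . . . . X . . . .
    . . . . X X . . . .
    . . . X X X . . . .
    . . X . . . . . . .
    . . . . . . . . . .
    . . . . . . . . . .
    . . . . . . . . . .
    . . . . . . . . . .
    . . . . . . . . . .
T1:
  2·area = 24
  edge (10, 16)→(6, 20): d=(-4,4) right/bottom  bias=-1
  edge (6, 20)→(0, 20): d=(-6,0) right/bottom  bias=-1
  edge (0, 20)→(10, 16): d=(10,-4) top-left  bias=+0
    (9,3)@(19, 7): e=[0,78,-54] → .  [on edge]
    (8,4)@(17, 9): e=[0,66,-42] → .  [on edge]
    (7,5)@(15, 11): e=[0,54,-30] → .  [on edge]
    (6,6)@(13, 13): e=[0,42,-18] → .  [on edge]
    (5,7)@(11, 15): e=[0,30,-6] → .  [on edge]
    (4,8)@(9, 17): e=[0,18,6] → .  [on edge]
    (1,9)@(3, 19): e=[16,6,2] → X
    (2,9)@(5, 19): e=[8,6,10] → X
    (3,9)@(7, 19): e=[0,6,18] → .  [on edge]
  covered (2 px):
    . . . . . . . . . .
    . . . . . . . . . .
    . . . . . . . . . .
    . . . . . . . . . .
    . . . . . . . . . .
    . . . . . . . . . .
    . . . . . . . . . .
    . . . . . . . . . .
    . . . . . . . . . .
    . X X . . . . . . .
T2:
  2·area = 13
  edge (5, 5)→(4, 10): d=(-1,5) right/bottom  bias=-1
  edge (4, 10)→(0, 17): d=(-4,7) right/bottom  bias=-1
  edge (0, 17)→(5, 5): d=(5,-12) top-left  bias=+0
    (2,2)@(5, 5): e=[0,13,0] → .  [on edge]
    (1,5)@(3, 11): e=[4,3,6] → X
    (2,5)@(5, 11): e=[-6,-11,30] → .
    (1,6)@(3, 13): e=[2,-5,16] → .
    (0,7)@(1, 15): e=[10,1,2] → X
    (1,7)@(3, 15): e=[0,-13,26] → .  [on edge]
    (0,8)@(1, 17): e=[8,-7,12] → .
  covered (2 px):
    . . . . . . . . . .
    . . . . . . . . . .
    . . . . . . . . . .
    . . . . . . . . . .
    . . . . . . . . . .
    . X . . . . . . . .
    . . . . . . . . . .
    X . . . . . . . . .
    . . . . . . . . . .
    . . . . . . . . . .
T3:
  2·area = 44  (B↔C swapped to make it positive)
  edge (20, 14)→(9, 2): d=(-11,-12) top-left  bias=+0
  edge (9, 2)→(20, 10): d=(11,8) right/bottom  bias=-1
  edge (20, 10)→(20, 14): d=(0,4) right/bottom  bias=-1
    (6,2)@(13, 5): e=[15,1,28] → X
    (7,2)@(15, 5): e=[39,-15,20] → .
    (6,3)@(13, 7): e=[-7,23,28] → .
    (7,3)@(15, 7): e=[17,7,20] → X
    (8,3)@(17, 7): e=[41,-9,12] → .
    (7,4)@(15, 9): e=[-5,29,20] → .
    (8,4)@(17, 9): e=[19,13,12] → X
    (9,4)@(19, 9): e=[43,-3,4] → .
    (8,5)@(17, 11): e=[-3,35,12] → .
    (9,5)@(19, 11): e=[21,19,4] → X
    (9,6)@(19, 13): e=[-1,41,4] → .
  covered (4 px):
    . . . . . . . . . .
    . . . . . . . . . .
    . . . . . . X . . .
    . . . . . . . X . .
    . . . . . . . . X .
    . . . . . . . . . X
    . . . . . . . . . .
    . . . . . . . . . .
    . . . . . . . . . .
    . . . . . . . . . .
T4:
  2·area = 24  (B↔C swapped to make it positive)
  edge (18, 14)→(2, 2): d=(-16,-12) top-left  bias=+0
  edge (2, 2)→(12, 8): d=(10,6) right/bottom  bias=-1
  edge (12, 8)→(18, 14): d=(6,6) right/bottom  bias=-1
    (2,0)@(5, 1): e=[52,-28,0] → .  [on edge]
    (3,1)@(7, 3): e=[44,-20,0] → .  [on edge]
    (3,2)@(7, 5): e=[12,0,12] → .  [on edge]
    (4,2)@(9, 5): e=[36,-12,0] → .  [on edge]
    (4,3)@(9, 7): e=[4,8,12] → X
    (5,3)@(11, 7): e=[28,-4,0] → .  [on edge]
    (4,4)@(9, 9): e=[-28,28,24] → .
    (6,4)@(13, 9): e=[20,4,0] → .  [on edge]
    (7,5)@(15, 11): e=[12,12,0] → .  [on edge]
    (8,5)@(17, 11): e=[36,0,-12] → .  [on edge]
    (8,6)@(17, 13): e=[4,20,0] → .  [on edge]
    (9,7)@(19, 15): e=[-4,28,0] → .  [on edge]
  covered (1 px):
    . . . . . . . . . .
    . . . . . . . . . .
    . . . . . . . . . .
    . . . . X . . . . .
    . . . . . . . . . .
    . . . . . . . . . .
    . . . . . . . . . .
    . . . . . . . . . .
    . . . . . . . . . .
    . . . . . . . . . .

Result: [[5,1],[4,2],[5,2],[3,3],[4,3],[5,3],[2,4]]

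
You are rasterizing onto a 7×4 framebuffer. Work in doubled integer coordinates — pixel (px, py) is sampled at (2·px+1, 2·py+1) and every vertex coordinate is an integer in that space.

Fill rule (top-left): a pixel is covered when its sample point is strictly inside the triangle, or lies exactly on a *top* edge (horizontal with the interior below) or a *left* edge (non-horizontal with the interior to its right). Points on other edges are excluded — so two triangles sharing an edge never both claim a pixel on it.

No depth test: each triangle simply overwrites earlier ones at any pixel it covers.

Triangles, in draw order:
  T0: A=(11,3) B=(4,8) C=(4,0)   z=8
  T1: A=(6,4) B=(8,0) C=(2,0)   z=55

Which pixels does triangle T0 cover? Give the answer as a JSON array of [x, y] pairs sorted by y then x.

T0:
  2·area = 56
  edge (11, 3)→(4, 8): d=(-7,5) right/bottom  bias=-1
  edge (4, 8)→(4, 0): d=(0,-8) top-left  bias=+0
  edge (4, 0)→(11, 3): d=(7,3) right/bottom  bias=-1
    (2,0)@(5, 1): e=[44,8,4] → █
    (3,0)@(7, 1): e=[34,24,-2] → ·
    (2,1)@(5, 3): e=[30,8,18] → █
    (3,1)@(7, 3): e=[20,24,12] → █
    (4,1)@(9, 3): e=[10,40,6] → █
    (5,1)@(11, 3): e=[0,56,0] → ·  [on edge]
    (2,2)@(5, 5): e=[16,8,32] → █
    (4,2)@(9, 5): e=[-4,40,20] → ·
    (2,3)@(5, 7): e=[2,8,46] → █
    (3,3)@(7, 7): e=[-8,24,40] → ·
  covered (7 px):
    · · █ · · · ·
    · · █ █ █ · ·
    · · █ █ · · ·
    · · █ · · · ·
T1:
  2·area = 24  (B↔C swapped to make it positive)
  edge (6, 4)→(2, 0): d=(-4,-4) top-left  bias=+0
  edge (2, 0)→(8, 0): d=(6,0) top-left  bias=+0
  edge (8, 0)→(6, 4): d=(-2,4) right/bottom  bias=-1
    (1,0)@(3, 1): e=[0,6,18] → █  [on edge]
    (2,0)@(5, 1): e=[8,6,10] → █
    (3,0)@(7, 1): e=[16,6,2] → █
    (4,0)@(9, 1): e=[24,6,-6] → ·
    (1,1)@(3, 3): e=[-8,18,14] → ·
    (2,1)@(5, 3): e=[0,18,6] → █  [on edge]
    (3,1)@(7, 3): e=[8,18,-2] → ·
    (2,2)@(5, 5): e=[-8,30,2] → ·
    (3,2)@(7, 5): e=[0,30,-6] → ·  [on edge]
    (4,3)@(9, 7): e=[0,42,-18] → ·  [on edge]
  covered (4 px):
    · █ █ █ · · ·
    · · █ · · · ·
    · · · · · · ·
    · · · · · · ·

Final: [[2,0],[2,1],[3,1],[4,1],[2,2],[3,2],[2,3]]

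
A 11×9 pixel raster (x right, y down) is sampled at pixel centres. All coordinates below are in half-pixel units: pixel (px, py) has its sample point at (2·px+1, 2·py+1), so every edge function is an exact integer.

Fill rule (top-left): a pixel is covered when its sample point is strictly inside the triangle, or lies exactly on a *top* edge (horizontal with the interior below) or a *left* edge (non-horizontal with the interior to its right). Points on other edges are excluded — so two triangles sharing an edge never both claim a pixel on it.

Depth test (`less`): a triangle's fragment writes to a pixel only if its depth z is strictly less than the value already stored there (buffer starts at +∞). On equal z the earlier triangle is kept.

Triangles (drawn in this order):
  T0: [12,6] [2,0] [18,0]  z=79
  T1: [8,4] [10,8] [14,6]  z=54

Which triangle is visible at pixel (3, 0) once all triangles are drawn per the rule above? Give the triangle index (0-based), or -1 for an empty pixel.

T0:
  2·area = 96
  edge (12, 6)→(2, 0): d=(-10,-6) top-left  bias=+0
  edge (2, 0)→(18, 0): d=(16,0) top-left  bias=+0
  edge (18, 0)→(12, 6): d=(-6,6) right/bottom  bias=-1
    (2,0)@(5, 1): e=[8,16,72] → █
    (3,0)@(7, 1): e=[20,16,60] → █
    (4,0)@(9, 1): e=[32,16,48] → █
    (5,0)@(11, 1): e=[44,16,36] → █
    (6,0)@(13, 1): e=[56,16,24] → █
    (7,0)@(15, 1): e=[68,16,12] → █
    (8,0)@(17, 1): e=[80,16,0] → ·  [on edge]
    (2,1)@(5, 3): e=[-12,48,60] → ·
    (3,1)@(7, 3): e=[0,48,48] → █  [on edge]
    (7,1)@(15, 3): e=[48,48,0] → ·  [on edge]
    (3,2)@(7, 5): e=[-20,80,36] → ·
    (4,2)@(9, 5): e=[-8,80,24] → ·
    (6,2)@(13, 5): e=[16,80,0] → ·  [on edge]
    (5,3)@(11, 7): e=[-16,112,0] → ·  [on edge]
    (4,4)@(9, 9): e=[-48,144,0] → ·  [on edge]
    (8,4)@(17, 9): e=[0,144,-48] → ·  [on edge]
    (3,5)@(7, 11): e=[-80,176,0] → ·  [on edge]
    (2,6)@(5, 13): e=[-112,208,0] → ·  [on edge]
    (1,7)@(3, 15): e=[-144,240,0] → ·  [on edge]
    (0,8)@(1, 17): e=[-176,272,0] → ·  [on edge]
  covered (11 px):
    · · █ █ █ █ █ █ · · ·
    · · · █ █ █ █ · · · ·
    · · · · · █ · · · · ·
    · · · · · · · · · · ·
    · · · · · · · · · · ·
    · · · · · · · · · · ·
    · · · · · · · · · · ·
    · · · · · · · · · · ·
    · · · · · · · · · · ·
T1:
  2·area = 20  (B↔C swapped to make it positive)
  edge (8, 4)→(14, 6): d=(6,2) right/bottom  bias=-1
  edge (14, 6)→(10, 8): d=(-4,2) right/bottom  bias=-1
  edge (10, 8)→(8, 4): d=(-2,-4) top-left  bias=+0
    (2,1)@(5, 3): e=[0,30,-10] → ·  [on edge]
    (4,2)@(9, 5): e=[4,14,2] → █
    (5,2)@(11, 5): e=[0,10,10] → ·  [on edge]
    (4,3)@(9, 7): e=[16,6,-2] → ·
    (5,3)@(11, 7): e=[12,2,6] → █
    (6,3)@(13, 7): e=[8,-2,14] → ·
    (8,3)@(17, 7): e=[0,-10,30] → ·  [on edge]
    (5,4)@(11, 9): e=[24,-6,2] → ·
  covered (2 px):
    · · · · · · · · · · ·
    · · · · · · · · · · ·
    · · · · █ · · · · · ·
    · · · · · █ · · · · ·
    · · · · · · · · · · ·
    · · · · · · · · · · ·
    · · · · · · · · · · ·
    · · · · · · · · · · ·
    · · · · · · · · · · ·

Z-buffer (winner per pixel, '.' = empty):
  . . 0 0 0 0 0 0 . . .
  . . . 0 0 0 0 . . . .
  . . . . 1 0 . . . . .
  . . . . . 1 . . . . .
  . . . . . . . . . . .
  . . . . . . . . . . .
  . . . . . . . . . . .
  . . . . . . . . . . .
  . . . . . . . . . . .

Result: 0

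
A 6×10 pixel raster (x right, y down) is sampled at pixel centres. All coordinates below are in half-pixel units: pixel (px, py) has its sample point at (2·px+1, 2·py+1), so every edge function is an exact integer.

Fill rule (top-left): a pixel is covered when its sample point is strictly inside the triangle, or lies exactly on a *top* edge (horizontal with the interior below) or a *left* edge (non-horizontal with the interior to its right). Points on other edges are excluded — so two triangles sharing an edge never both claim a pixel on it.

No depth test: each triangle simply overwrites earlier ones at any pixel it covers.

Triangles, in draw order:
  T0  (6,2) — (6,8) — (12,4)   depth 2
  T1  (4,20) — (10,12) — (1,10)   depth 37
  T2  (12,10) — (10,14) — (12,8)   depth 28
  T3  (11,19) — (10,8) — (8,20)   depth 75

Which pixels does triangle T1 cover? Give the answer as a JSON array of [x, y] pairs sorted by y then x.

T0:
  2·area = 36  (B↔C swapped to make it positive)
  edge (6, 2)→(12, 4): d=(6,2) right/bottom  bias=-1
  edge (12, 4)→(6, 8): d=(-6,4) right/bottom  bias=-1
  edge (6, 8)→(6, 2): d=(0,-6) top-left  bias=+0
    (1,0)@(3, 1): e=[0,54,-18] → ·  [on edge]
    (3,1)@(7, 3): e=[4,26,6] → #
    (4,1)@(9, 3): e=[0,18,18] → ·  [on edge]
    (3,2)@(7, 5): e=[16,14,6] → #
    (4,2)@(9, 5): e=[12,6,18] → #
    (5,2)@(11, 5): e=[8,-2,30] → ·
    (3,3)@(7, 7): e=[28,2,6] → #
    (4,3)@(9, 7): e=[24,-6,18] → ·
    (3,4)@(7, 9): e=[40,-10,6] → ·
  covered (4 px):
    · · · · · ·
    · · · # · ·
    · · · # # ·
    · · · # · ·
    · · · · · ·
    · · · · · ·
    · · · · · ·
    · · · · · ·
    · · · · · ·
    · · · · · ·
T1:
  2·area = 84  (B↔C swapped to make it positive)
  edge (4, 20)→(1, 10): d=(-3,-10) top-left  bias=+0
  edge (1, 10)→(10, 12): d=(9,2) right/bottom  bias=-1
  edge (10, 12)→(4, 20): d=(-6,8) right/bottom  bias=-1
    (1,5)@(3, 11): e=[17,5,62] → #
    (2,5)@(5, 11): e=[37,1,46] → #
    (3,5)@(7, 11): e=[57,-3,30] → ·
    (1,6)@(3, 13): e=[11,23,50] → #
    (3,6)@(7, 13): e=[51,15,18] → #
    (4,6)@(9, 13): e=[71,11,2] → #
    (5,6)@(11, 13): e=[91,7,-14] → ·
    (1,7)@(3, 15): e=[5,41,38] → #
    (4,7)@(9, 15): e=[65,29,-10] → ·
    (1,8)@(3, 17): e=[-1,59,26] → ·
    (2,8)@(5, 17): e=[19,55,10] → #
    (3,8)@(7, 17): e=[39,51,-6] → ·
  covered (10 px):
    · · · · · ·
    · · · · · ·
    · · · · · ·
    · · · · · ·
    · · · · · ·
    · # # · · ·
    · # # # # ·
    · # # # · ·
    · · # · · ·
    · · · · · ·
T2:
  2·area = 4
  edge (12, 10)→(10, 14): d=(-2,4) right/bottom  bias=-1
  edge (10, 14)→(12, 8): d=(2,-6) top-left  bias=+0
  edge (12, 8)→(12, 10): d=(0,2) right/bottom  bias=-1
    (5,5)@(11, 11): e=[2,0,2] → #  [on edge]
    (5,6)@(11, 13): e=[-2,4,2] → ·
    (4,8)@(9, 17): e=[-2,0,6] → ·  [on edge]
  covered (1 px):
    · · · · · ·
    · · · · · ·
    · · · · · ·
    · · · · · ·
    · · · · · ·
    · · · · · #
    · · · · · ·
    · · · · · ·
    · · · · · ·
    · · · · · ·
T3:
  2·area = 34  (B↔C swapped to make it positive)
  edge (11, 19)→(8, 20): d=(-3,1) right/bottom  bias=-1
  edge (8, 20)→(10, 8): d=(2,-12) top-left  bias=+0
  edge (10, 8)→(11, 19): d=(1,11) right/bottom  bias=-1
    (4,7)@(9, 15): e=[14,2,18] → #
    (5,7)@(11, 15): e=[12,26,-4] → ·
    (4,8)@(9, 17): e=[8,6,20] → #
    (5,8)@(11, 17): e=[6,30,-2] → ·
    (4,9)@(9, 19): e=[2,10,22] → #
    (5,9)@(11, 19): e=[0,34,0] → ·  [on edge]
  covered (3 px):
    · · · · · ·
    · · · · · ·
    · · · · · ·
    · · · · · ·
    · · · · · ·
    · · · · · ·
    · · · · · ·
    · · · · # ·
    · · · · # ·
    · · · · # ·

Answer: [[1,5],[2,5],[1,6],[2,6],[3,6],[4,6],[1,7],[2,7],[3,7],[2,8]]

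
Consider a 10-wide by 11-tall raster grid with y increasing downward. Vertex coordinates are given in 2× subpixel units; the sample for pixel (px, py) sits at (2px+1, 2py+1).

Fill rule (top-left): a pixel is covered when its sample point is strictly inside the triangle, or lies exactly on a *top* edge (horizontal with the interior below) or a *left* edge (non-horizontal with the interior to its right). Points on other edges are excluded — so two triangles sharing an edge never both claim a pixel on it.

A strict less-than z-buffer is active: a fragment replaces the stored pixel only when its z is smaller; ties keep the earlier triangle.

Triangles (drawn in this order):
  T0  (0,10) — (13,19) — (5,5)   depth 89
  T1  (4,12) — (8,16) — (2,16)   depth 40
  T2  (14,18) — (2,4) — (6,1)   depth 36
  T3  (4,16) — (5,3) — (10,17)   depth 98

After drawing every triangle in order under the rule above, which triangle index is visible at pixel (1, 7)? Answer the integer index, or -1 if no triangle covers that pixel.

T0:
  2·area = 110  (B↔C swapped to make it positive)
  edge (0, 10)→(5, 5): d=(5,-5) top-left  bias=+0
  edge (5, 5)→(13, 19): d=(8,14) right/bottom  bias=-1
  edge (13, 19)→(0, 10): d=(-13,-9) top-left  bias=+0
    (4,0)@(9, 1): e=[0,-88,198] → ·  [on edge]
    (3,1)@(7, 3): e=[0,-44,154] → ·  [on edge]
    (2,2)@(5, 5): e=[0,0,110] → ·  [on edge]
    (1,3)@(3, 7): e=[0,44,66] → #  [on edge]
    (2,3)@(5, 7): e=[10,16,84] → #
    (3,3)@(7, 7): e=[20,-12,102] → ·
    (0,4)@(1, 9): e=[0,88,22] → #  [on edge]
    (3,4)@(7, 9): e=[30,4,76] → #
    (4,4)@(9, 9): e=[40,-24,94] → ·
    (0,5)@(1, 11): e=[10,104,-4] → ·
    (1,5)@(3, 11): e=[20,76,14] → #
    (4,5)@(9, 11): e=[50,-8,68] → ·
    (6,9)@(13, 19): e=[110,0,0] → ·  [on edge]
  covered (14 px):
    · · · · · · · · · ·
    · · · · · · · · · ·
    · · · · · · · · · ·
    · # # · · · · · · ·
    # # # # · · · · · ·
    · # # # · · · · · ·
    · · # # # · · · · ·
    · · · · # · · · · ·
    · · · · · # · · · ·
    · · · · · · · · · ·
    · · · · · · · · · ·
T1:
  2·area = 24
  edge (4, 12)→(8, 16): d=(4,4) right/bottom  bias=-1
  edge (8, 16)→(2, 16): d=(-6,0) right/bottom  bias=-1
  edge (2, 16)→(4, 12): d=(2,-4) top-left  bias=+0
    (0,4)@(1, 9): e=[0,42,-18] → ·  [on edge]
    (1,5)@(3, 11): e=[0,30,-6] → ·  [on edge]
    (2,6)@(5, 13): e=[0,18,6] → ·  [on edge]
    (1,7)@(3, 15): e=[16,6,2] → #
    (2,7)@(5, 15): e=[8,6,10] → #
    (3,7)@(7, 15): e=[0,6,18] → ·  [on edge]
    (1,8)@(3, 17): e=[24,-6,6] → ·
    (2,8)@(5, 17): e=[16,-6,14] → ·
    (4,8)@(9, 17): e=[0,-6,30] → ·  [on edge]
    (5,9)@(11, 19): e=[0,-18,42] → ·  [on edge]
    (6,10)@(13, 21): e=[0,-30,54] → ·  [on edge]
  covered (2 px):
    · · · · · · · · · ·
    · · · · · · · · · ·
    · · · · · · · · · ·
    · · · · · · · · · ·
    · · · · · · · · · ·
    · · · · · · · · · ·
    · · · · · · · · · ·
    · # # · · · · · · ·
    · · · · · · · · · ·
    · · · · · · · · · ·
    · · · · · · · · · ·
T2:
  2·area = 92
  edge (14, 18)→(2, 4): d=(-12,-14) top-left  bias=+0
  edge (2, 4)→(6, 1): d=(4,-3) top-left  bias=+0
  edge (6, 1)→(14, 18): d=(8,17) right/bottom  bias=-1
    (2,1)@(5, 3): e=[54,5,33] → #
    (3,1)@(7, 3): e=[82,11,-1] → ·
    (1,2)@(3, 5): e=[2,7,83] → #
    (3,2)@(7, 5): e=[58,19,15] → #
    (4,2)@(9, 5): e=[86,25,-19] → ·
    (1,3)@(3, 7): e=[-22,15,99] → ·
    (2,3)@(5, 7): e=[6,21,65] → #
    (4,3)@(9, 7): e=[62,33,-3] → ·
    (2,4)@(5, 9): e=[-18,29,81] → ·
    (3,4)@(7, 9): e=[10,35,47] → #
    (4,4)@(9, 9): e=[38,41,13] → #
    (5,4)@(11, 9): e=[66,47,-21] → ·
  covered (10 px):
    · · · · · · · · · ·
    · · # · · · · · · ·
    · # # # · · · · · ·
    · · # # · · · · · ·
    · · · # # · · · · ·
    · · · · # · · · · ·
    · · · · · # · · · ·
    · · · · · · · · · ·
    · · · · · · · · · ·
    · · · · · · · · · ·
    · · · · · · · · · ·
T3:
  2·area = 79
  edge (4, 16)→(5, 3): d=(1,-13) top-left  bias=+0
  edge (5, 3)→(10, 17): d=(5,14) right/bottom  bias=-1
  edge (10, 17)→(4, 16): d=(-6,-1) top-left  bias=+0
    (2,1)@(5, 3): e=[0,0,79] → ·  [on edge]
    (2,2)@(5, 5): e=[2,10,67] → #
    (3,2)@(7, 5): e=[28,-18,69] → ·
    (2,3)@(5, 7): e=[4,20,55] → #
    (3,3)@(7, 7): e=[30,-8,57] → ·
    (2,4)@(5, 9): e=[6,30,43] → #
    (3,4)@(7, 9): e=[32,2,45] → #
    (4,4)@(9, 9): e=[58,-26,47] → ·
    (2,5)@(5, 11): e=[8,40,31] → #
    (4,5)@(9, 11): e=[60,-16,35] → ·
    (2,6)@(5, 13): e=[10,50,19] → #
    (4,6)@(9, 13): e=[62,-6,23] → ·
  covered (11 px):
    · · · · · · · · · ·
    · · · · · · · · · ·
    · · # · · · · · · ·
    · · # · · · · · · ·
    · · # # · · · · · ·
    · · # # · · · · · ·
    · · # # · · · · · ·
    · · # # # · · · · ·
    · · · · · · · · · ·
    · · · · · · · · · ·
    · · · · · · · · · ·

Z-buffer (winner per pixel, '.' = empty):
  . . . . . . . . . .
  . . 2 . . . . . . .
  . 2 2 2 . . . . . .
  . 0 2 2 . . . . . .
  0 0 0 2 2 . . . . .
  . 0 0 0 2 . . . . .
  . . 0 0 0 2 . . . .
  . 1 1 3 0 . . . . .
  . . . . . 0 . . . .
  . . . . . . . . . .
  . . . . . . . . . .

Final: 1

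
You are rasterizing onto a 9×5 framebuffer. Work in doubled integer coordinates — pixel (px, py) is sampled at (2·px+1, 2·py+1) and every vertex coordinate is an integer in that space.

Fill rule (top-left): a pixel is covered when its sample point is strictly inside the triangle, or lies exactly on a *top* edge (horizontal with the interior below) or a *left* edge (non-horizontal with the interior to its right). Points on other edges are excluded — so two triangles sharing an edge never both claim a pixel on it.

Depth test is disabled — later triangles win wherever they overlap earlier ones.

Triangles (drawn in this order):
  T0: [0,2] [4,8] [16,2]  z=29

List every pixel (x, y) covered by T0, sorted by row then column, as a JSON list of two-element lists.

T0:
  2·area = 96  (B↔C swapped to make it positive)
  edge (0, 2)→(16, 2): d=(16,0) top-left  bias=+0
  edge (16, 2)→(4, 8): d=(-12,6) right/bottom  bias=-1
  edge (4, 8)→(0, 2): d=(-4,-6) top-left  bias=+0
    (0,1)@(1, 3): e=[16,78,2] → X
    (1,1)@(3, 3): e=[16,66,14] → X
    (2,1)@(5, 3): e=[16,54,26] → X
    (3,1)@(7, 3): e=[16,42,38] → X
    (4,1)@(9, 3): e=[16,30,50] → X
    (5,1)@(11, 3): e=[16,18,62] → X
    (6,1)@(13, 3): e=[16,6,74] → X
    (7,1)@(15, 3): e=[16,-6,86] → .
    (0,2)@(1, 5): e=[48,54,-6] → .
    (1,2)@(3, 5): e=[48,42,6] → X
    (5,2)@(11, 5): e=[48,-6,54] → .
    (6,2)@(13, 5): e=[48,-18,66] → .
  covered (12 px):
    . . . . . . . . .
    X X X X X X X . .
    . X X X X . . . .
    . . X . . . . . .
    . . . . . . . . .

Result: [[0,1],[1,1],[2,1],[3,1],[4,1],[5,1],[6,1],[1,2],[2,2],[3,2],[4,2],[2,3]]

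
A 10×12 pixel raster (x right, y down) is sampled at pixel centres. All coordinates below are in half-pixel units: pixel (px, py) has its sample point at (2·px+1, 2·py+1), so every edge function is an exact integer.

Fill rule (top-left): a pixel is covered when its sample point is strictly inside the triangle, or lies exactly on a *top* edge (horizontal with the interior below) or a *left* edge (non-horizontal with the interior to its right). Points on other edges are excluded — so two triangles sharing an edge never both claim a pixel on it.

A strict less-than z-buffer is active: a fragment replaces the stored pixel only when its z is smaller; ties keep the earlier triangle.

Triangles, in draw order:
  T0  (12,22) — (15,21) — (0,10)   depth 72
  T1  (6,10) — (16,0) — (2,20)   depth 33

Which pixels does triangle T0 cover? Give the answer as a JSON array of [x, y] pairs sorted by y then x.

T0:
  2·area = 48  (B↔C swapped to make it positive)
  edge (12, 22)→(0, 10): d=(-12,-12) top-left  bias=+0
  edge (0, 10)→(15, 21): d=(15,11) right/bottom  bias=-1
  edge (15, 21)→(12, 22): d=(-3,1) right/bottom  bias=-1
    (0,5)@(1, 11): e=[0,4,44] → #  [on edge]
    (1,5)@(3, 11): e=[24,-18,42] → ·
    (0,6)@(1, 13): e=[-24,34,38] → ·
    (1,6)@(3, 13): e=[0,12,36] → #  [on edge]
    (2,6)@(5, 13): e=[24,-10,34] → ·
    (1,7)@(3, 15): e=[-24,42,30] → ·
    (2,7)@(5, 15): e=[0,20,28] → #  [on edge]
    (3,7)@(7, 15): e=[24,-2,26] → ·
    (2,8)@(5, 17): e=[-24,50,22] → ·
    (3,8)@(7, 17): e=[0,28,20] → #  [on edge]
    (4,8)@(9, 17): e=[24,6,18] → #
    (5,8)@(11, 17): e=[48,-16,16] → ·
    (4,9)@(9, 19): e=[0,36,12] → #  [on edge]
    (5,10)@(11, 21): e=[0,44,4] → #  [on edge]
    (7,10)@(15, 21): e=[48,0,0] → ·  [on edge]
    (4,11)@(9, 23): e=[-48,96,0] → ·  [on edge]
    (6,11)@(13, 23): e=[0,52,-4] → ·  [on edge]
  covered (9 px):
    · · · · · · · · · ·
    · · · · · · · · · ·
    · · · · · · · · · ·
    · · · · · · · · · ·
    · · · · · · · · · ·
    # · · · · · · · · ·
    · # · · · · · · · ·
    · · # · · · · · · ·
    · · · # # · · · · ·
    · · · · # # · · · ·
    · · · · · # # · · ·
    · · · · · · · · · ·
T1:
  2·area = 60
  edge (6, 10)→(16, 0): d=(10,-10) top-left  bias=+0
  edge (16, 0)→(2, 20): d=(-14,20) right/bottom  bias=-1
  edge (2, 20)→(6, 10): d=(4,-10) top-left  bias=+0
    (7,0)@(15, 1): e=[0,6,54] → #  [on edge]
    (8,0)@(17, 1): e=[20,-34,74] → ·
    (6,1)@(13, 3): e=[0,18,42] → #  [on edge]
    (7,1)@(15, 3): e=[20,-22,62] → ·
    (5,2)@(11, 5): e=[0,30,30] → #  [on edge]
    (6,2)@(13, 5): e=[20,-10,50] → ·
    (4,3)@(9, 7): e=[0,42,18] → #  [on edge]
    (6,3)@(13, 7): e=[40,-38,58] → ·
    (3,4)@(7, 9): e=[0,54,6] → #  [on edge]
    (5,4)@(11, 9): e=[40,-26,46] → ·
    (2,5)@(5, 11): e=[0,66,-6] → ·  [on edge]
    (3,5)@(7, 11): e=[20,26,14] → #
    (1,6)@(3, 13): e=[0,78,-18] → ·  [on edge]
    (0,7)@(1, 15): e=[0,90,-30] → ·  [on edge]
  covered (10 px):
    · · · · · · · # · ·
    · · · · · · # · · ·
    · · · · · # · · · ·
    · · · · # # · · · ·
    · · · # # · · · · ·
    · · · # · · · · · ·
    · · # · · · · · · ·
    · · # · · · · · · ·
    · · · · · · · · · ·
    · · · · · · · · · ·
    · · · · · · · · · ·
    · · · · · · · · · ·

Result: [[0,5],[1,6],[2,7],[3,8],[4,8],[4,9],[5,9],[5,10],[6,10]]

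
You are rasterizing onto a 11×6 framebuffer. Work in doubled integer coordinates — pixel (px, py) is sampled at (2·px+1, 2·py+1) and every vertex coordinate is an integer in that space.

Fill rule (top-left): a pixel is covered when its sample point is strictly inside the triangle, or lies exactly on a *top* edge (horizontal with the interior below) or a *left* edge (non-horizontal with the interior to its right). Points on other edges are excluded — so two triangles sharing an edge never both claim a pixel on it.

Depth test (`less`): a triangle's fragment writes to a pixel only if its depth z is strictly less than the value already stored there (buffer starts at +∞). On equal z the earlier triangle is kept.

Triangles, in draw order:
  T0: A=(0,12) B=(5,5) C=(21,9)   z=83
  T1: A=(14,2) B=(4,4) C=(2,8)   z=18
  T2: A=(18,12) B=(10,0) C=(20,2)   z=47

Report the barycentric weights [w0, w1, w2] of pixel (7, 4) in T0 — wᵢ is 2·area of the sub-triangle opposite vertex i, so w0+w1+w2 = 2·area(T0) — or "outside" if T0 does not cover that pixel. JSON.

T0:
  2·area = 132
  edge (0, 12)→(5, 5): d=(5,-7) top-left  bias=+0
  edge (5, 5)→(21, 9): d=(16,4) right/bottom  bias=-1
  edge (21, 9)→(0, 12): d=(-21,3) right/bottom  bias=-1
    (2,2)@(5, 5): e=[0,0,132] → ·  [on edge]
    (2,3)@(5, 7): e=[10,32,90] → #
    (3,3)@(7, 7): e=[24,24,84] → #
    (4,3)@(9, 7): e=[38,16,78] → #
    (5,3)@(11, 7): e=[52,8,72] → #
    (6,3)@(13, 7): e=[66,0,66] → ·  [on edge]
    (1,4)@(3, 9): e=[6,72,54] → #
    (6,4)@(13, 9): e=[76,32,24] → #
    (7,4)@(15, 9): e=[90,24,18] → #
    (8,4)@(17, 9): e=[104,16,12] → #
    (9,4)@(19, 9): e=[118,8,6] → #
    (10,4)@(21, 9): e=[132,0,0] → ·  [on edge]
    (3,5)@(7, 11): e=[44,88,0] → ·  [on edge]
  covered (16 px):
    · · · · · · · · · · ·
    · · · · · · · · · · ·
    · · · · · · · · · · ·
    · · # # # # · · · · ·
    · # # # # # # # # # ·
    # # # · · · · · · · ·
T1:
  2·area = 36  (B↔C swapped to make it positive)
  edge (14, 2)→(2, 8): d=(-12,6) right/bottom  bias=-1
  edge (2, 8)→(4, 4): d=(2,-4) top-left  bias=+0
  edge (4, 4)→(14, 2): d=(10,-2) top-left  bias=+0
    (9,0)@(19, 1): e=[-18,54,0] → ·  [on edge]
    (4,1)@(9, 3): e=[18,18,0] → #  [on edge]
    (5,1)@(11, 3): e=[6,26,4] → #
    (6,1)@(13, 3): e=[-6,34,8] → ·
    (2,2)@(5, 5): e=[18,6,12] → #
    (3,2)@(7, 5): e=[6,14,16] → #
    (4,2)@(9, 5): e=[-6,22,20] → ·
    (5,2)@(11, 5): e=[-18,30,24] → ·
    (1,3)@(3, 7): e=[6,2,28] → #
    (2,3)@(5, 7): e=[-6,10,32] → ·
    (3,3)@(7, 7): e=[-18,18,36] → ·
    (1,4)@(3, 9): e=[-18,6,48] → ·
  covered (5 px):
    · · · · · · · · · · ·
    · · · · # # · · · · ·
    · · # # · · · · · · ·
    · # · · · · · · · · ·
    · · · · · · · · · · ·
    · · · · · · · · · · ·
T2:
  2·area = 104
  edge (18, 12)→(10, 0): d=(-8,-12) top-left  bias=+0
  edge (10, 0)→(20, 2): d=(10,2) right/bottom  bias=-1
  edge (20, 2)→(18, 12): d=(-2,10) right/bottom  bias=-1
    (5,0)@(11, 1): e=[4,8,92] → #
    (6,0)@(13, 1): e=[28,4,72] → #
    (7,0)@(15, 1): e=[52,0,52] → ·  [on edge]
    (5,1)@(11, 3): e=[-12,28,88] → ·
    (6,1)@(13, 3): e=[12,24,68] → #
    (7,1)@(15, 3): e=[36,20,48] → #
    (8,1)@(17, 3): e=[60,16,28] → #
    (9,1)@(19, 3): e=[84,12,8] → #
    (10,1)@(21, 3): e=[108,8,-12] → ·
    (6,2)@(13, 5): e=[-4,44,64] → ·
    (7,2)@(15, 5): e=[20,40,44] → #
    (10,2)@(21, 5): e=[92,28,-16] → ·
    (9,3)@(19, 7): e=[52,52,0] → ·  [on edge]
  covered (12 px):
    · · · · · # # · · · ·
    · · · · · · # # # # ·
    · · · · · · · # # # ·
    · · · · · · · # # · ·
    · · · · · · · · # · ·
    · · · · · · · · · · ·

Final: [24,18,90]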